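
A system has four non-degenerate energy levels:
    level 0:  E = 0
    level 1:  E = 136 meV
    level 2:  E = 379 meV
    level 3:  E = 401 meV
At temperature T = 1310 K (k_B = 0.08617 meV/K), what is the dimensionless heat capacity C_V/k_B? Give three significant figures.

k_BT = 0.08617 × 1310 K = 112.88 meV.
Eᵢ/kT = 0, 1.2048, 3.3575, 3.5524.
Z = Σ e^(−Eᵢ/kT) = e^(−0) + e^(−1.2048) + e^(−3.3575) + e^(−3.5524) = 1.0000 + 0.29975 + 0.034822 + 0.028656 = 1.3632.
⟨E⟩ = 48.015 meV, ⟨E²⟩ = 11116 meV².
C_V/k_B = (⟨E²⟩ − ⟨E⟩²)/(kT)² = (11116 − 2305.4)/12742 = 0.691.

0.691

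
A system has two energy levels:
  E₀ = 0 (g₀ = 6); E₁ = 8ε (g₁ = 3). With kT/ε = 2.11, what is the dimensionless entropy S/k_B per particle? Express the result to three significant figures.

1.85

Eᵢ/kT = 0, 3.7915.
Z = Σ gᵢe^(−Eᵢ/kT) = 6·e^(−0) + 3·e^(−3.7915) = 6.0000 + 0.067685 = 6.0677.
⟨E⟩ = Σ EᵢPᵢ = 0.089240 ε.
S/k_B = ln Z + ⟨E⟩/kT = ln(6.0677) + 0.089240/2.11 = 1.8030 + 0.042294 = 1.85.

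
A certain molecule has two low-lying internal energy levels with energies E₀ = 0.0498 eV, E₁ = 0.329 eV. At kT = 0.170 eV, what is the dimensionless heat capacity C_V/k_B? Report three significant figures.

0.366

Eᵢ/kT = 0.29294, 1.9353.
Z = Σ e^(−Eᵢ/kT) = e^(−0.29294) + e^(−1.9353) = 0.74607 + 0.14438 = 0.89045.
⟨E⟩ = 0.095070 eV, ⟨E²⟩ = 0.019628 eV².
C_V/k_B = (⟨E²⟩ − ⟨E⟩²)/(kT)² = (0.019628 − 0.0090383)/0.028900 = 0.366.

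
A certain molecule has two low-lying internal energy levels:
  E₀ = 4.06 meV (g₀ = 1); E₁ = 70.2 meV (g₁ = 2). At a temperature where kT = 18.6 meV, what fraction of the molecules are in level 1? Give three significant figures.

0.0540

Eᵢ/kT = 0.21828, 3.7742.
Z = Σ gᵢe^(−Eᵢ/kT) = 1·e^(−0.21828) + 2·e^(−3.7742) = 0.80390 + 0.045911 = 0.84981.
P₁ = g₁ e^(−E₁/kT) / Z = 0.045911/0.84981 = 0.0540.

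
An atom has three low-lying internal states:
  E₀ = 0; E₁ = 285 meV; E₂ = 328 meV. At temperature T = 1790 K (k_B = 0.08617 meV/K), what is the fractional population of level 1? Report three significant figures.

k_BT = 0.08617 × 1790 K = 154.24 meV.
Eᵢ/kT = 0, 1.8478, 2.1266.
Z = Σ e^(−Eᵢ/kT) = e^(−0) + e^(−1.8478) + e^(−2.1266) = 1.0000 + 0.15758 + 0.11924 = 1.2768.
P₁ = e^(−E₁/kT) / Z = 0.15758/1.2768 = 0.123.

0.123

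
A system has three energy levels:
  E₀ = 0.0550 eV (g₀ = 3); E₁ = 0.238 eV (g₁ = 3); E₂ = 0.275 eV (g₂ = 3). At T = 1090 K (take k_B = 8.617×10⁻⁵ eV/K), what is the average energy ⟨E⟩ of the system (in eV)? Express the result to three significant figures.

k_BT = 8.617×10⁻⁵ × 1090 K = 0.093925 eV.
Eᵢ/kT = 0.58557, 2.5339, 2.9279.
Z = Σ gᵢe^(−Eᵢ/kT) = 3·e^(−0.58557) + 3·e^(−2.5339) + 3·e^(−2.9279) = 1.6704 + 0.23805 + 0.16053 = 2.0690.
⟨E⟩ = Σ Eᵢ gᵢe^(−Eᵢ/kT) / Z = (0.0550·1.6704 + 0.238·0.23805 + 0.275·0.16053) / 2.0690 = 0.0931 eV.

0.0931 eV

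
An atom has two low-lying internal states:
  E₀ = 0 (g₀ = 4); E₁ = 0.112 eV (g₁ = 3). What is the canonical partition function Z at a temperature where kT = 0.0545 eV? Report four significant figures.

Eᵢ/kT = 0, 2.05505.
Z = Σ gᵢe^(−Eᵢ/kT) = 4·e^(−0) + 3·e^(−2.05505) = 4.00000 + 0.384259 = 4.38426.

Z = 4.384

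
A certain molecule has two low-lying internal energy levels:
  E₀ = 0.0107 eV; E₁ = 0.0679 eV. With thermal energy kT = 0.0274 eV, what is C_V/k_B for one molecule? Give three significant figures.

Eᵢ/kT = 0.39051, 2.4781.
Z = Σ e^(−Eᵢ/kT) = e^(−0.39051) + e^(−2.4781) = 0.67671 + 0.083902 = 0.76061.
⟨E⟩ = 0.017010 eV, ⟨E²⟩ = 0.00061043 eV².
C_V/k_B = (⟨E²⟩ − ⟨E⟩²)/(kT)² = (0.00061043 − 0.00028934)/0.00075076 = 0.428.

0.428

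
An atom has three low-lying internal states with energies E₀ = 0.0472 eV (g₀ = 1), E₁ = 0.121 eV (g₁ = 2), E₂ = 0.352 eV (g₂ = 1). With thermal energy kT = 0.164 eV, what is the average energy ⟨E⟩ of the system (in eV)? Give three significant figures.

0.105 eV

Eᵢ/kT = 0.28780, 0.73780, 2.1463.
Z = Σ gᵢe^(−Eᵢ/kT) = 1·e^(−0.28780) + 2·e^(−0.73780) + 1·e^(−2.1463) = 0.74991 + 0.95633 + 0.11692 = 1.8232.
⟨E⟩ = Σ Eᵢ gᵢe^(−Eᵢ/kT) / Z = (0.0472·0.74991 + 0.121·0.95633 + 0.352·0.11692) / 1.8232 = 0.105 eV.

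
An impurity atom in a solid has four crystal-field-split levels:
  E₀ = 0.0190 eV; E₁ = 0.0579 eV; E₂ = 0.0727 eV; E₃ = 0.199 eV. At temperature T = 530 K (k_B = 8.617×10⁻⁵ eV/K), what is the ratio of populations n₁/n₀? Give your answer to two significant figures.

0.43

k_BT = 8.617×10⁻⁵ × 530 K = 0.04567 eV.
n₁/n₀ = exp[−(E₁−E₀)/kT] = exp(−(0.0389 eV)/(0.04567 eV)) = exp(-0.8518) = 0.43.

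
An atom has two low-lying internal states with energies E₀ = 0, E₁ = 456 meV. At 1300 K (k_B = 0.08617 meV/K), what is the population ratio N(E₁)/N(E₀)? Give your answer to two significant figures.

0.017

k_BT = 0.08617 × 1300 K = 112.0 meV.
n₁/n₀ = exp[−(E₁−E₀)/kT] = exp(−(456 meV)/(112.0 meV)) = exp(-4.071) = 0.017.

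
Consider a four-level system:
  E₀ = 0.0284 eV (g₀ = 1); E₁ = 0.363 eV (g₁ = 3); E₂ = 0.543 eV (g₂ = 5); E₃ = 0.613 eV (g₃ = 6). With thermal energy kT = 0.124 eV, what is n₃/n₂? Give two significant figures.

n₃/n₂ = (g₃/g₂) exp[−(E₃−E₂)/kT] = (6/5) × exp(−(0.070 eV)/(0.124 eV)) = (6/5) × exp(-0.5645) = 0.68.

0.68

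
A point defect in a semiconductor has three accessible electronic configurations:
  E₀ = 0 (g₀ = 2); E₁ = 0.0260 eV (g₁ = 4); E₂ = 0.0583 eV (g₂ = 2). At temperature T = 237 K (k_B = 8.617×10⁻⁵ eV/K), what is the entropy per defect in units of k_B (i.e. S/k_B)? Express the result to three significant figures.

k_BT = 8.617×10⁻⁵ × 237 K = 0.020422 eV.
Eᵢ/kT = 0, 1.2731, 2.8548.
Z = Σ gᵢe^(−Eᵢ/kT) = 2·e^(−0) + 4·e^(−1.2731) + 2·e^(−2.8548) = 2.0000 + 1.1198 + 0.11513 = 3.2349.
⟨E⟩ = Σ EᵢPᵢ = 0.011075 eV.
S/k_B = ln Z + ⟨E⟩/kT = ln(3.2349) + 0.011075/0.020422 = 1.1740 + 0.54231 = 1.72.

1.72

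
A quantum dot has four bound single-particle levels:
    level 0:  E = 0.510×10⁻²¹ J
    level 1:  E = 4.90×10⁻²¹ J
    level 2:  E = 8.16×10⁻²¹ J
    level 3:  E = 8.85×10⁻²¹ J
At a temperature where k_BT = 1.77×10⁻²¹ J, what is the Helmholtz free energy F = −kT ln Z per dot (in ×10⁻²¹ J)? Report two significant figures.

0.33 ×10⁻²¹ J

Eᵢ/kT = 0.2881, 2.768, 4.610, 5.000.
Z = Σ e^(−Eᵢ/kT) = e^(−0.2881) + e^(−2.768) + e^(−4.610) + e^(−5.000) = 0.7497 + 0.06279 + 0.009952 + 0.006738 = 0.8292.
F = −kT ln Z = −1.77 × ln(0.8292) = −1.77 × -0.1873 = 0.33 ×10⁻²¹ J.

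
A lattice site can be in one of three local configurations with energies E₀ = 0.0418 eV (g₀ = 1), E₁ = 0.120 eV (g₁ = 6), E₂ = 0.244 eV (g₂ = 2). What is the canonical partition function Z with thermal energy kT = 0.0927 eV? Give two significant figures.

Z = 2.4

Eᵢ/kT = 0.4509, 1.294, 2.632.
Z = Σ gᵢe^(−Eᵢ/kT) = 1·e^(−0.4509) + 6·e^(−1.294) + 2·e^(−2.632) = 0.6371 + 1.645 + 0.1439 = 2.426.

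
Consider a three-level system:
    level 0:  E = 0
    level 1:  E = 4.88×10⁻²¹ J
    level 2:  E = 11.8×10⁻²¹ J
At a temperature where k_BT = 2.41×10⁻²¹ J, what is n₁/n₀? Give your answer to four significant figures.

0.1320

n₁/n₀ = exp[−(E₁−E₀)/kT] = exp(−(4.88 ×10⁻²¹ J)/(2.41 ×10⁻²¹ J)) = exp(-2.02490) = 0.1320.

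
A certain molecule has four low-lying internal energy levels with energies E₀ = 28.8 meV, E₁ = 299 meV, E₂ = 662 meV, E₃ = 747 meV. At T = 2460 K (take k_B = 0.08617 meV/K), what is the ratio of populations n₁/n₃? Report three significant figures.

k_BT = 0.08617 × 2460 K = 211.98 meV.
n₁/n₃ = exp[−(E₁−E₃)/kT] = exp(−(-448 meV)/(211.98 meV)) = exp(2.1134) = 8.28.

8.28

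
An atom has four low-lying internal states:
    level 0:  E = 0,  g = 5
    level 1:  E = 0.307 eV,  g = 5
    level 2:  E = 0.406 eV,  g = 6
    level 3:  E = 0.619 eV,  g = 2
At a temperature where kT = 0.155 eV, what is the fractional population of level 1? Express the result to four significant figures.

Eᵢ/kT = 0, 1.98065, 2.61935, 3.99355.
Z = Σ gᵢe^(−Eᵢ/kT) = 5·e^(−0) + 5·e^(−1.98065) + 6·e^(−2.61935) + 2·e^(−3.99355) = 5.00000 + 0.689898 + 0.437101 + 0.0368683 = 6.16387.
P₁ = g₁ e^(−E₁/kT) / Z = 0.689898/6.16387 = 0.1119.

0.1119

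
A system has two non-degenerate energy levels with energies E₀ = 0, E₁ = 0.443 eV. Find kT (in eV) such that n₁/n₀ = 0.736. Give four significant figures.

n₁/n₀ = exp[−(E₁−E₀)/kT] = 0.736.
⇒ (E₁−E₀)/kT = ln(1/0.736) = ln(1.35870) = 0.306528.
kT = 0.443 eV / 0.306528 = 1.445 eV.

1.445 eV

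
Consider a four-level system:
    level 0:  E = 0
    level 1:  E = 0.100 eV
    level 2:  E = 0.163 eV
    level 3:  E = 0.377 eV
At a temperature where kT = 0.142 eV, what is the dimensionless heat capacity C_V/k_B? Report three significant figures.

Eᵢ/kT = 0, 0.70423, 1.1479, 2.6549.
Z = Σ e^(−Eᵢ/kT) = e^(−0) + e^(−0.70423) + e^(−1.1479) + e^(−2.6549) = 1.0000 + 0.49449 + 0.31730 + 0.070306 = 1.8821.
⟨E⟩ = 0.067836 eV, ⟨E²⟩ = 0.012416 eV².
C_V/k_B = (⟨E²⟩ − ⟨E⟩²)/(kT)² = (0.012416 − 0.0046017)/0.020164 = 0.388.

0.388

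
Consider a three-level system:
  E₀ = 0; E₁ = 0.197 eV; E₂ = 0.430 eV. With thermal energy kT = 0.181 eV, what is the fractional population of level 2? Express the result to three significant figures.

Eᵢ/kT = 0, 1.0884, 2.3757.
Z = Σ e^(−Eᵢ/kT) = e^(−0) + e^(−1.0884) + e^(−2.3757) = 1.0000 + 0.33675 + 0.092949 = 1.4297.
P₂ = e^(−E₂/kT) / Z = 0.092949/1.4297 = 0.0650.

0.0650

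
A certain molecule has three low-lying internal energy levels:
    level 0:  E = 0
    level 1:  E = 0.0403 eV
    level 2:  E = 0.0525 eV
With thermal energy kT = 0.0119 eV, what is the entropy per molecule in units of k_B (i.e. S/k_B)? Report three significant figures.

0.206

Eᵢ/kT = 0, 3.3866, 4.4118.
Z = Σ e^(−Eᵢ/kT) = e^(−0) + e^(−3.3866) + e^(−4.4118) = 1.0000 + 0.033823 + 0.012133 = 1.0460.
⟨E⟩ = Σ EᵢPᵢ = 0.0019121 eV.
S/k_B = ln Z + ⟨E⟩/kT = ln(1.0460) + 0.0019121/0.0119 = 0.044973 + 0.16068 = 0.206.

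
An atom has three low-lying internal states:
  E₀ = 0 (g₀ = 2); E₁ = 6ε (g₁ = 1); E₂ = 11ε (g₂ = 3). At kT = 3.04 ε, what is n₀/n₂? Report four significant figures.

n₀/n₂ = (g₀/g₂) exp[−(E₀−E₂)/kT] = (2/3) × exp(−(-11ε)/(3.04ε)) = (2/3) × exp(3.61842) = 24.85.

24.85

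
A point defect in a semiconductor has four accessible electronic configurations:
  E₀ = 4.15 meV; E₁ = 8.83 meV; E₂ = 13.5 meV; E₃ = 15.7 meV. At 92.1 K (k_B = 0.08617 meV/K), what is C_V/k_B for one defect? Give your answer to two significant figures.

0.29

k_BT = 0.08617 × 92.1 K = 7.936 meV.
Eᵢ/kT = 0.5229, 1.113, 1.701, 1.978.
Z = Σ e^(−Eᵢ/kT) = e^(−0.5229) + e^(−1.113) + e^(−1.701) + e^(−1.978) = 0.5928 + 0.3286 + 0.1825 + 0.1383 = 1.242.
⟨E⟩ = 8.049 meV, ⟨E²⟩ = 83.08 meV².
C_V/k_B = (⟨E²⟩ − ⟨E⟩²)/(kT)² = (83.08 − 64.79)/62.98 = 0.29.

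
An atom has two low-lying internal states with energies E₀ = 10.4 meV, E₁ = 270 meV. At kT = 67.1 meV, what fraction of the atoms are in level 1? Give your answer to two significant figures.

Eᵢ/kT = 0.1550, 4.024.
Z = Σ e^(−Eᵢ/kT) = e^(−0.1550) + e^(−4.024) = 0.8564 + 0.01788 = 0.8743.
P₁ = e^(−E₁/kT) / Z = 0.01788/0.8743 = 0.020.

0.020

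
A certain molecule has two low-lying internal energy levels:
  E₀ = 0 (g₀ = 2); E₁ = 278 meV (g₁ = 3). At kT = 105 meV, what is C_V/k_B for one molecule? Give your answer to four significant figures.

Eᵢ/kT = 0, 2.64762.
Z = Σ gᵢe^(−Eᵢ/kT) = 2·e^(−0) + 3·e^(−2.64762) = 2.00000 + 0.212459 = 2.21246.
⟨E⟩ = 26.6959 meV, ⟨E²⟩ = 7421.46 meV².
C_V/k_B = (⟨E²⟩ − ⟨E⟩²)/(kT)² = (7421.46 − 712.671)/11025.0 = 0.6085.

0.6085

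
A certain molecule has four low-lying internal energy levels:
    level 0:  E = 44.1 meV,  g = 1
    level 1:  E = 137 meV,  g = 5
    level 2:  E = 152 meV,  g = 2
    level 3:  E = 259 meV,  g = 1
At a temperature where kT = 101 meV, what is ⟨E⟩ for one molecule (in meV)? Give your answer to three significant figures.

Eᵢ/kT = 0.43663, 1.3564, 1.5050, 2.5644.
Z = Σ gᵢe^(−Eᵢ/kT) = 1·e^(−0.43663) + 5·e^(−1.3564) + 2·e^(−1.5050) + 1·e^(−2.5644) = 0.64621 + 1.2879 + 0.44403 + 0.076965 = 2.4551.
⟨E⟩ = Σ Eᵢ gᵢe^(−Eᵢ/kT) / Z = (44.1·0.64621 + 137·1.2879 + 152·0.44403 + 259·0.076965) / 2.4551 = 119 meV.

119 meV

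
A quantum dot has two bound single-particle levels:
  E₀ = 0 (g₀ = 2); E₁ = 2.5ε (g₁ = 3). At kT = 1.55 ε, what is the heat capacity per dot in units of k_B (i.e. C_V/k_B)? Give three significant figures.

Eᵢ/kT = 0, 1.6129.
Z = Σ gᵢe^(−Eᵢ/kT) = 2·e^(−0) + 3·e^(−1.6129) = 2.0000 + 0.59793 = 2.5979.
⟨E⟩ = 0.57540 ε, ⟨E²⟩ = 1.4385 ε².
C_V/k_B = (⟨E²⟩ − ⟨E⟩²)/(kT)² = (1.4385 − 0.33109)/2.4025 = 0.461.

0.461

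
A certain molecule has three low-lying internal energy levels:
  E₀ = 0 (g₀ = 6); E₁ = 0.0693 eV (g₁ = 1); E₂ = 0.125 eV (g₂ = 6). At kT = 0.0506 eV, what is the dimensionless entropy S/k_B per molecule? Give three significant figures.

Eᵢ/kT = 0, 1.3696, 2.4704.
Z = Σ gᵢe^(−Eᵢ/kT) = 6·e^(−0) + 1·e^(−1.3696) + 6·e^(−2.4704) = 6.0000 + 0.25421 + 0.50731 = 6.7615.
⟨E⟩ = Σ EᵢPᵢ = 0.011984 eV.
S/k_B = ln Z + ⟨E⟩/kT = ln(6.7615) + 0.011984/0.0506 = 1.9112 + 0.23684 = 2.15.

2.15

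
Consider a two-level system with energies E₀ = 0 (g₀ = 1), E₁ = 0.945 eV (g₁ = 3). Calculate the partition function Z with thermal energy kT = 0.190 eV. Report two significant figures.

Z = 1.0

Eᵢ/kT = 0, 4.974.
Z = Σ gᵢe^(−Eᵢ/kT) = 1·e^(−0) + 3·e^(−4.974) = 1.000 + 0.02075 = 1.021.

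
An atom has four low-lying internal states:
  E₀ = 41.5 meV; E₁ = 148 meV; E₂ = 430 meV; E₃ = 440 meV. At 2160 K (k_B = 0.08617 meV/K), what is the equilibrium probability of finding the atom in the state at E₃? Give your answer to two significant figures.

k_BT = 0.08617 × 2160 K = 186.1 meV.
Eᵢ/kT = 0.2230, 0.7953, 2.311, 2.364.
Z = Σ e^(−Eᵢ/kT) = e^(−0.2230) + e^(−0.7953) + e^(−2.311) + e^(−2.364) = 0.8001 + 0.4514 + 0.09916 + 0.09404 = 1.445.
P₃ = e^(−E₃/kT) / Z = 0.09404/1.445 = 0.065.

0.065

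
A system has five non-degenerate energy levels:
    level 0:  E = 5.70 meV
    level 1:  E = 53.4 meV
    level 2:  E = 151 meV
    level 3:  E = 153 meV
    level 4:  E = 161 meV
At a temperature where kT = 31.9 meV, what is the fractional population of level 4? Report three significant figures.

Eᵢ/kT = 0.17868, 1.6740, 4.7335, 4.7962, 5.0470.
Z = Σ e^(−Eᵢ/kT) = e^(−0.17868) + e^(−1.6740) + e^(−4.7335) + e^(−4.7962) + e^(−5.0470) = 0.83637 + 0.18750 + 0.0087956 + 0.0082611 + 0.0064286 = 1.0474.
P₄ = e^(−E₄/kT) / Z = 0.0064286/1.0474 = 0.00614.

0.00614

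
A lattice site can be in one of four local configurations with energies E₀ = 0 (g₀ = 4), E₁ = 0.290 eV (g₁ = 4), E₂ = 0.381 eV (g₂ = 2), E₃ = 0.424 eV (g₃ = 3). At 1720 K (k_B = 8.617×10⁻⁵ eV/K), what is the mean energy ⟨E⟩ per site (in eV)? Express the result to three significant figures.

k_BT = 8.617×10⁻⁵ × 1720 K = 0.14821 eV.
Eᵢ/kT = 0, 1.9567, 2.5707, 2.8608.
Z = Σ gᵢe^(−Eᵢ/kT) = 4·e^(−0) + 4·e^(−1.9567) + 2·e^(−2.5707) + 3·e^(−2.8608) = 4.0000 + 0.56530 + 0.15296 + 0.17167 = 4.8899.
⟨E⟩ = Σ Eᵢ gᵢe^(−Eᵢ/kT) / Z = (0·4.0000 + 0.290·0.56530 + 0.381·0.15296 + 0.424·0.17167) / 4.8899 = 0.0603 eV.

0.0603 eV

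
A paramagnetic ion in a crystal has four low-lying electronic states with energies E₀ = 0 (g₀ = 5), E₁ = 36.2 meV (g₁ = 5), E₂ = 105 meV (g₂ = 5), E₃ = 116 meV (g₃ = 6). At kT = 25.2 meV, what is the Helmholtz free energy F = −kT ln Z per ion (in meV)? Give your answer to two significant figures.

-46 meV

Eᵢ/kT = 0, 1.437, 4.167, 4.603.
Z = Σ gᵢe^(−Eᵢ/kT) = 5·e^(−0) + 5·e^(−1.437) + 5·e^(−4.167) + 6·e^(−4.603) = 5.000 + 1.188 + 0.07749 + 0.06013 = 6.326.
F = −kT ln Z = −25.2 × ln(6.326) = −25.2 × 1.845 = -46 meV.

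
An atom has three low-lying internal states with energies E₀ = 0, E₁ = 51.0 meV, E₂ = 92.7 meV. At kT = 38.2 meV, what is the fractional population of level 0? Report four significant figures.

Eᵢ/kT = 0, 1.33508, 2.42670.
Z = Σ e^(−Eᵢ/kT) = e^(−0) + e^(−1.33508) + e^(−2.42670) = 1.00000 + 0.263137 + 0.0883278 = 1.35146.
P₀ = e^(−E₀/kT) / Z = 1.00000/1.35146 = 0.7399.

0.7399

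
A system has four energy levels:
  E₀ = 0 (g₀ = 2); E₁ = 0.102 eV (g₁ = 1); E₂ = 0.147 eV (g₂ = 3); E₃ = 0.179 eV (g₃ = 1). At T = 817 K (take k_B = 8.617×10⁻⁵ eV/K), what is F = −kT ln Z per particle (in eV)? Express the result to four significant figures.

k_BT = 8.617×10⁻⁵ × 817 K = 0.0704009 eV.
Eᵢ/kT = 0, 1.44885, 2.08804, 2.54258.
Z = Σ gᵢe^(−Eᵢ/kT) = 2·e^(−0) + 1·e^(−1.44885) + 3·e^(−2.08804) + 1·e^(−2.54258) = 2.00000 + 0.234840 + 0.371789 + 0.0786632 = 2.68529.
F = −kT ln Z = −0.0704009 × ln(2.68529) = −0.0704009 × 0.987789 = -0.06954 eV.

-0.06954 eV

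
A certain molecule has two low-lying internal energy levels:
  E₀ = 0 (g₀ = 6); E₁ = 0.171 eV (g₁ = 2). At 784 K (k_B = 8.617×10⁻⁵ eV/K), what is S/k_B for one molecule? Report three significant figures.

k_BT = 8.617×10⁻⁵ × 784 K = 0.067557 eV.
Eᵢ/kT = 0, 2.5312.
Z = Σ gᵢe^(−Eᵢ/kT) = 6·e^(−0) + 2·e^(−2.5312) = 6.0000 + 0.15913 = 6.1591.
⟨E⟩ = Σ EᵢPᵢ = 0.0044181 eV.
S/k_B = ln Z + ⟨E⟩/kT = ln(6.1591) + 0.0044181/0.067557 = 1.8179 + 0.065398 = 1.88.

1.88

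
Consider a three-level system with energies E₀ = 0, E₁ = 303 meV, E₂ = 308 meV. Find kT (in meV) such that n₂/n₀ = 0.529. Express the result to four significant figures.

483.7 meV

n₂/n₀ = exp[−(E₂−E₀)/kT] = 0.529.
⇒ (E₂−E₀)/kT = ln(1/0.529) = ln(1.89036) = 0.636767.
kT = 308 meV / 0.636767 = 483.7 meV.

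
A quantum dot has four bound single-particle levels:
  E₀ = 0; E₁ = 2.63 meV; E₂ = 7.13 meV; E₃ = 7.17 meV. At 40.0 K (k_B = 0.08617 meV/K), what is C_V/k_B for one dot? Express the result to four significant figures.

0.5268

k_BT = 0.08617 × 40.0 K = 3.44680 meV.
Eᵢ/kT = 0, 0.763027, 2.06859, 2.08019.
Z = Σ e^(−Eᵢ/kT) = e^(−0) + e^(−0.763027) + e^(−2.06859) + e^(−2.08019) = 1.00000 + 0.466253 + 0.126364 + 0.124906 = 1.71752.
⟨E⟩ = 1.75998 meV, ⟨E²⟩ = 9.35667 meV².
C_V/k_B = (⟨E²⟩ − ⟨E⟩²)/(kT)² = (9.35667 − 3.09753)/11.8804 = 0.5268.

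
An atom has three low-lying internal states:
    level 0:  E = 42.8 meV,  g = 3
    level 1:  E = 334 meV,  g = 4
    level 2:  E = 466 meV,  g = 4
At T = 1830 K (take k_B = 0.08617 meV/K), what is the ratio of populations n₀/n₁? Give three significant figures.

4.75

k_BT = 0.08617 × 1830 K = 157.69 meV.
n₀/n₁ = (g₀/g₁) exp[−(E₀−E₁)/kT] = (3/4) × exp(−(-291.2 meV)/(157.69 meV)) = (3/4) × exp(1.8467) = 4.75.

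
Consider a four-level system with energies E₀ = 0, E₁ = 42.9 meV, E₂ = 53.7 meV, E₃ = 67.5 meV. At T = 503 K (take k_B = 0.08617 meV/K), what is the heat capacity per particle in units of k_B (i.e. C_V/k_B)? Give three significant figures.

0.387

k_BT = 0.08617 × 503 K = 43.344 meV.
Eᵢ/kT = 0, 0.98976, 1.2389, 1.5573.
Z = Σ e^(−Eᵢ/kT) = e^(−0) + e^(−0.98976) + e^(−1.2389) + e^(−1.5573) = 1.0000 + 0.37167 + 0.28970 + 0.21070 = 1.8721.
⟨E⟩ = 24.424 meV, ⟨E²⟩ = 1324.4 meV².
C_V/k_B = (⟨E²⟩ − ⟨E⟩²)/(kT)² = (1324.4 − 596.53)/1878.7 = 0.387.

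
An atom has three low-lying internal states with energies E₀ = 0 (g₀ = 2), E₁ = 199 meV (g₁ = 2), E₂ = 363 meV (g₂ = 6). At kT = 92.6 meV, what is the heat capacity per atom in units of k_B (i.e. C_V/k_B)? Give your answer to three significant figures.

1.07

Eᵢ/kT = 0, 2.1490, 3.9201.
Z = Σ gᵢe^(−Eᵢ/kT) = 2·e^(−0) + 2·e^(−2.1490) + 6·e^(−3.9201) = 2.0000 + 0.23320 + 0.11903 = 2.3522.
⟨E⟩ = 38.098 meV, ⟨E²⟩ = 10594 meV².
C_V/k_B = (⟨E²⟩ − ⟨E⟩²)/(kT)² = (10594 − 1451.5)/8574.8 = 1.07.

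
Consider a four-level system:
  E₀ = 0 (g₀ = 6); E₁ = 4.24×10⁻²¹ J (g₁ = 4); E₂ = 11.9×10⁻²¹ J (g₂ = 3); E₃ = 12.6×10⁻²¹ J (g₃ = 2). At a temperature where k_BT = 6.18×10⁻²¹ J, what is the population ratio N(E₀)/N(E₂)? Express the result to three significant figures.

13.7

n₀/n₂ = (g₀/g₂) exp[−(E₀−E₂)/kT] = (6/3) × exp(−(-11.9 ×10⁻²¹ J)/(6.18 ×10⁻²¹ J)) = (6/3) × exp(1.9256) = 13.7.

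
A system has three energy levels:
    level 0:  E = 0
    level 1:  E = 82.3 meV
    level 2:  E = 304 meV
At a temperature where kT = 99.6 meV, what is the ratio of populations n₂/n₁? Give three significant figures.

n₂/n₁ = exp[−(E₂−E₁)/kT] = exp(−(221.7 meV)/(99.6 meV)) = exp(-2.2259) = 0.108.

0.108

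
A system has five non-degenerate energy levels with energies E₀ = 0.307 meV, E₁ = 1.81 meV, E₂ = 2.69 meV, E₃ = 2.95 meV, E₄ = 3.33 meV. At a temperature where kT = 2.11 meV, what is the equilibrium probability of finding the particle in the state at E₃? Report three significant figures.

0.122

Eᵢ/kT = 0.14550, 0.85782, 1.2749, 1.3981, 1.5782.
Z = Σ e^(−Eᵢ/kT) = e^(−0.14550) + e^(−0.85782) + e^(−1.2749) + e^(−1.3981) + e^(−1.5782) = 0.86459 + 0.42409 + 0.27946 + 0.24707 + 0.20635 = 2.0216.
P₃ = e^(−E₃/kT) / Z = 0.24707/2.0216 = 0.122.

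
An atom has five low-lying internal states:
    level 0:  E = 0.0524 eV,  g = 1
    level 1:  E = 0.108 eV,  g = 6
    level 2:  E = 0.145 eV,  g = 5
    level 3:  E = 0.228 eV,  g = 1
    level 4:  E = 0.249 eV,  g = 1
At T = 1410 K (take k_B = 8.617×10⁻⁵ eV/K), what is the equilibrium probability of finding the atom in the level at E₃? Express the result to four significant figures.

0.03116

k_BT = 8.617×10⁻⁵ × 1410 K = 0.121500 eV.
Eᵢ/kT = 0.431276, 0.888889, 1.19342, 1.87654, 2.04938.
Z = Σ gᵢe^(−Eᵢ/kT) = 1·e^(−0.431276) + 6·e^(−0.888889) + 5·e^(−1.19342) + 1·e^(−1.87654) + 1·e^(−2.04938) = 0.649680 + 2.46667 + 1.51591 + 0.153119 + 0.128815 = 4.91419.
P₃ = g₃ e^(−E₃/kT) / Z = 0.153119/4.91419 = 0.03116.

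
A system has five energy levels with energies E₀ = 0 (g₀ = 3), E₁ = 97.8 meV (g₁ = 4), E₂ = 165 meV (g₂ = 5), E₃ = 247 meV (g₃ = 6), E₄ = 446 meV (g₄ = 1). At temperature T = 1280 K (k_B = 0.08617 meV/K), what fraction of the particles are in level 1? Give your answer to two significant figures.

0.26

k_BT = 0.08617 × 1280 K = 110.3 meV.
Eᵢ/kT = 0, 0.8867, 1.496, 2.239, 4.044.
Z = Σ gᵢe^(−Eᵢ/kT) = 3·e^(−0) + 4·e^(−0.8867) + 5·e^(−1.496) + 6·e^(−2.239) + 1·e^(−4.044) = 3.000 + 1.648 + 1.120 + 0.6394 + 0.01753 = 6.425.
P₁ = g₁ e^(−E₁/kT) / Z = 1.648/6.425 = 0.26.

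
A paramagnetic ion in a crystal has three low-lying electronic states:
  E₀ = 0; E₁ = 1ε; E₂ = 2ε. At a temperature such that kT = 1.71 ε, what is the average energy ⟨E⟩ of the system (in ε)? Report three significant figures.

0.631 ε

Eᵢ/kT = 0, 0.58480, 1.1696.
Z = Σ e^(−Eᵢ/kT) = e^(−0) + e^(−0.58480) + e^(−1.1696) = 1.0000 + 0.55722 + 0.31049 = 1.8677.
⟨E⟩ = Σ Eᵢ e^(−Eᵢ/kT) / Z = (0·1.0000 + 1·0.55722 + 2·0.31049) / 1.8677 = 0.631 ε.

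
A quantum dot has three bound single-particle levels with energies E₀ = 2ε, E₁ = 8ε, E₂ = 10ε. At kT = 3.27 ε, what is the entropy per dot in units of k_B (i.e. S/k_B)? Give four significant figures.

Eᵢ/kT = 0.611621, 2.44648, 3.05810.
Z = Σ e^(−Eᵢ/kT) = e^(−0.611621) + e^(−2.44648) + e^(−3.05810) = 0.542471 + 0.0865979 + 0.0469769 = 0.676046.
⟨E⟩ = Σ EᵢPᵢ = 3.32447 ε.
S/k_B = ln Z + ⟨E⟩/kT = ln(0.676046) + 3.32447/3.27 = -0.391494 + 1.01666 = 0.6252.

0.6252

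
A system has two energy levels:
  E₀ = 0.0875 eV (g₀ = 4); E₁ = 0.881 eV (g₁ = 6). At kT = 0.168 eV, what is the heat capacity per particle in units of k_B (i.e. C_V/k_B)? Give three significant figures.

Eᵢ/kT = 0.52083, 5.2440.
Z = Σ gᵢe^(−Eᵢ/kT) = 4·e^(−0.52083) + 6·e^(−5.2440) = 2.3761 + 0.031675 = 2.4078.
⟨E⟩ = 0.097938 eV, ⟨E²⟩ = 0.017766 eV².
C_V/k_B = (⟨E²⟩ − ⟨E⟩²)/(kT)² = (0.017766 − 0.0095919)/0.028224 = 0.290.

0.290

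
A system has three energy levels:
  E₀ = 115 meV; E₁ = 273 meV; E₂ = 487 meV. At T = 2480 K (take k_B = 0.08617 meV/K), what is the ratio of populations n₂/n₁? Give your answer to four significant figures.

0.3674

k_BT = 0.08617 × 2480 K = 213.702 meV.
n₂/n₁ = exp[−(E₂−E₁)/kT] = exp(−(214 meV)/(213.702 meV)) = exp(-1.00139) = 0.3674.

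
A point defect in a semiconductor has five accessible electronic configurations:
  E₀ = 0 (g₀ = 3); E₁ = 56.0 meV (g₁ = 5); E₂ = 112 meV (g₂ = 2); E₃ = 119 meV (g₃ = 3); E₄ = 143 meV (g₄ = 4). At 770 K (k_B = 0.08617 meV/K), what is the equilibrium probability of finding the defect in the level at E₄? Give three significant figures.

0.0715

k_BT = 0.08617 × 770 K = 66.351 meV.
Eᵢ/kT = 0, 0.84400, 1.6880, 1.7935, 2.1552.
Z = Σ gᵢe^(−Eᵢ/kT) = 3·e^(−0) + 5·e^(−0.84400) + 2·e^(−1.6880) + 3·e^(−1.7935) + 4·e^(−2.1552) = 3.0000 + 2.1499 + 0.36978 + 0.49913 + 0.46352 = 6.4823.
P₄ = g₄ e^(−E₄/kT) / Z = 0.46352/6.4823 = 0.0715.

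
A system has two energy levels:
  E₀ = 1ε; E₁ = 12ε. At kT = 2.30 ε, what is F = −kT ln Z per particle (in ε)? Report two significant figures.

Eᵢ/kT = 0.4348, 5.217.
Z = Σ e^(−Eᵢ/kT) = e^(−0.4348) + e^(−5.217) = 0.6474 + 0.005424 = 0.6528.
F = −kT ln Z = −2.30 × ln(0.6528) = −2.30 × -0.4265 = 0.98 ε.

0.98 ε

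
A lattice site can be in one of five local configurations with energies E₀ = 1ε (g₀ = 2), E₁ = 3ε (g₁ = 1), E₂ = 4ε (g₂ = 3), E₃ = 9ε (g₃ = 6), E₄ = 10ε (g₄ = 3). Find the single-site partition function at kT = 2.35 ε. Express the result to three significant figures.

Eᵢ/kT = 0.42553, 1.2766, 1.7021, 3.8298, 4.2553.
Z = Σ gᵢe^(−Eᵢ/kT) = 2·e^(−0.42553) + 1·e^(−1.2766) + 3·e^(−1.7021) + 6·e^(−3.8298) + 3·e^(−4.2553) = 1.3068 + 0.27898 + 0.54690 + 0.13028 + 0.042567 = 2.3055.

Z = 2.31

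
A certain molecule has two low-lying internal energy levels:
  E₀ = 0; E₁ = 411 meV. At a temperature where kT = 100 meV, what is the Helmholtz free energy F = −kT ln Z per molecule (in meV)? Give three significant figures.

-1.63 meV

Eᵢ/kT = 0, 4.1100.
Z = Σ e^(−Eᵢ/kT) = e^(−0) + e^(−4.1100) = 1.0000 + 0.016408 = 1.0164.
F = −kT ln Z = −100 × ln(1.0164) = −100 × 0.016267 = -1.63 meV.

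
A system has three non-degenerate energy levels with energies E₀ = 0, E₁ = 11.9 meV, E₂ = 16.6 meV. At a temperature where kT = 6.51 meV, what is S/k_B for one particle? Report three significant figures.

Eᵢ/kT = 0, 1.8280, 2.5499.
Z = Σ e^(−Eᵢ/kT) = e^(−0) + e^(−1.8280) + e^(−2.5499) = 1.0000 + 0.16073 + 0.078089 = 1.2388.
⟨E⟩ = Σ EᵢPᵢ = 2.5904 meV.
S/k_B = ln Z + ⟨E⟩/kT = ln(1.2388) + 2.5904/6.51 = 0.21414 + 0.39791 = 0.612.

0.612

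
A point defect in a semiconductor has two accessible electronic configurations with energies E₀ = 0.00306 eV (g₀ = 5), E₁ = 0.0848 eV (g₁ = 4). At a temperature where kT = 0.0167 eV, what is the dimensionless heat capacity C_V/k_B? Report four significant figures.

Eᵢ/kT = 0.183234, 5.07784.
Z = Σ gᵢe^(−Eᵢ/kT) = 5·e^(−0.183234) + 4·e^(−5.07784) = 4.16287 + 0.0249334 = 4.18780.
⟨E⟩ = 0.00354667 eV, ⟨E²⟩ = 0.0000521220 eV².
C_V/k_B = (⟨E²⟩ − ⟨E⟩²)/(kT)² = (0.0000521220 − 0.0000125789)/0.000278890 = 0.1418.

0.1418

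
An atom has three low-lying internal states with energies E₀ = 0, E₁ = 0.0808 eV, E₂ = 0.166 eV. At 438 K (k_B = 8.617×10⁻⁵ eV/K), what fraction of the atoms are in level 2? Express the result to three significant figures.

k_BT = 8.617×10⁻⁵ × 438 K = 0.037742 eV.
Eᵢ/kT = 0, 2.1409, 4.3983.
Z = Σ e^(−Eᵢ/kT) = e^(−0) + e^(−2.1409) + e^(−4.3983) = 1.0000 + 0.11755 + 0.012298 = 1.1298.
P₂ = e^(−E₂/kT) / Z = 0.012298/1.1298 = 0.0109.

0.0109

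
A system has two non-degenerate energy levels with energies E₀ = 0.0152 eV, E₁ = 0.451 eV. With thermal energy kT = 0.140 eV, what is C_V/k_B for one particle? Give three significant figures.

0.395

Eᵢ/kT = 0.10857, 3.2214.
Z = Σ e^(−Eᵢ/kT) = e^(−0.10857) + e^(−3.2214) = 0.89712 + 0.039899 = 0.93702.
⟨E⟩ = 0.033757 eV, ⟨E²⟩ = 0.0088822 eV².
C_V/k_B = (⟨E²⟩ − ⟨E⟩²)/(kT)² = (0.0088822 − 0.0011395)/0.019600 = 0.395.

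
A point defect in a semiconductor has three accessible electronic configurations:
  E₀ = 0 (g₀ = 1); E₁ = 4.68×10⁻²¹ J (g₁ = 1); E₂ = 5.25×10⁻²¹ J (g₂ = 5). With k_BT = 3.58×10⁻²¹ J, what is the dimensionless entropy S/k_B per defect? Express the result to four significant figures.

Eᵢ/kT = 0, 1.30726, 1.46648.
Z = Σ gᵢe^(−Eᵢ/kT) = 1·e^(−0) + 1·e^(−1.30726) + 5·e^(−1.46648) = 1.00000 + 0.270560 + 1.15368 = 2.42424.
⟨E⟩ = Σ EᵢPᵢ = 3.02076 ×10⁻²¹ J.
S/k_B = ln Z + ⟨E⟩/kT = ln(2.42424) + 3.02076/3.58 = 0.885518 + 0.843788 = 1.729.

1.729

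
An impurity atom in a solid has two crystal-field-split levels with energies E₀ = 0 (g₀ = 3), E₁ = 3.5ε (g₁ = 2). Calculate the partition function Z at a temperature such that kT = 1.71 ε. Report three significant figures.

Eᵢ/kT = 0, 2.0468.
Z = Σ gᵢe^(−Eᵢ/kT) = 3·e^(−0) + 2·e^(−2.0468) = 3.0000 + 0.25830 = 3.2583.

Z = 3.26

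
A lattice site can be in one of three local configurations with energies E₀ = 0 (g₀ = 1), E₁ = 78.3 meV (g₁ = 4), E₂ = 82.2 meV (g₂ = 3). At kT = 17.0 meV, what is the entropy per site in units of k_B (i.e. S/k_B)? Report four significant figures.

Eᵢ/kT = 0, 4.60588, 4.83529.
Z = Σ gᵢe^(−Eᵢ/kT) = 1·e^(−0) + 4·e^(−4.60588) + 3·e^(−4.83529) = 1.00000 + 0.0399716 + 0.0238332 = 1.06380.
⟨E⟩ = Σ EᵢPᵢ = 4.78367 meV.
S/k_B = ln Z + ⟨E⟩/kT = ln(1.06380) + 4.78367/17.0 = 0.0618474 + 0.281392 = 0.3432.

0.3432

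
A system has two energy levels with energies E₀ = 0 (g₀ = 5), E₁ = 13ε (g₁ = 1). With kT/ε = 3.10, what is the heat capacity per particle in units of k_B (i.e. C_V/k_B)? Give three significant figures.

Eᵢ/kT = 0, 4.1935.
Z = Σ gᵢe^(−Eᵢ/kT) = 5·e^(−0) + 1·e^(−4.1935) = 5.0000 + 0.015093 = 5.0151.
⟨E⟩ = 0.039124 ε, ⟨E²⟩ = 0.50861 ε².
C_V/k_B = (⟨E²⟩ − ⟨E⟩²)/(kT)² = (0.50861 − 0.0015307)/9.6100 = 0.0528.

0.0528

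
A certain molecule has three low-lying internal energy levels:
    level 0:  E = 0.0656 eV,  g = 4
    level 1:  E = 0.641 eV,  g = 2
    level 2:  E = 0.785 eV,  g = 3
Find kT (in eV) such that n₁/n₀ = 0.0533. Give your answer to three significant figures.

0.257 eV

n₁/n₀ = (g₁/g₀) exp[−(E₁−E₀)/kT] = 0.0533.
⇒ (E₁−E₀)/kT = ln((2/4)/0.0533) = ln(9.3809) = 2.2387.
kT = 0.5754 eV / 2.2387 = 0.257 eV.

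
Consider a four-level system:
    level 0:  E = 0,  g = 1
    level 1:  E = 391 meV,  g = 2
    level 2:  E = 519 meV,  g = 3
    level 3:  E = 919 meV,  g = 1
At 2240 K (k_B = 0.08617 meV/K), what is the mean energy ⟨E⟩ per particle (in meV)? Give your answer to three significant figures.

147 meV

k_BT = 0.08617 × 2240 K = 193.02 meV.
Eᵢ/kT = 0, 2.0257, 2.6888, 4.7612.
Z = Σ gᵢe^(−Eᵢ/kT) = 1·e^(−0) + 2·e^(−2.0257) + 3·e^(−2.6888) + 1·e^(−4.7612) = 1.0000 + 0.26380 + 0.20389 + 0.0085553 = 1.4762.
⟨E⟩ = Σ Eᵢ gᵢe^(−Eᵢ/kT) / Z = (0·1.0000 + 391·0.26380 + 519·0.20389 + 919·0.0085553) / 1.4762 = 147 meV.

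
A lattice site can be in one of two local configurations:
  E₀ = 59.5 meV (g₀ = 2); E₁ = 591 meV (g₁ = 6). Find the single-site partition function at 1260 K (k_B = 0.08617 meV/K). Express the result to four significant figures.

k_BT = 0.08617 × 1260 K = 108.574 meV.
Eᵢ/kT = 0.548013, 5.44329.
Z = Σ gᵢe^(−Eᵢ/kT) = 2·e^(−0.548013) + 6·e^(−5.44329) = 1.15619 + 0.0259514 = 1.18214.

Z = 1.182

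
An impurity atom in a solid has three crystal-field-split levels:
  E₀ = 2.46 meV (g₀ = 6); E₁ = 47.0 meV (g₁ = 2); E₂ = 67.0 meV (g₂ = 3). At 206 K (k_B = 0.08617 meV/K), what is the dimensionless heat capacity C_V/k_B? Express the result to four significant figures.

k_BT = 0.08617 × 206 K = 17.7510 meV.
Eᵢ/kT = 0.138584, 2.64774, 3.77444.
Z = Σ gᵢe^(−Eᵢ/kT) = 6·e^(−0.138584) + 2·e^(−2.64774) + 3·e^(−3.77444) = 5.22354 + 0.141622 + 0.0688498 = 5.43401.
⟨E⟩ = 4.43854 meV, ⟨E²⟩ = 120.265 meV².
C_V/k_B = (⟨E²⟩ − ⟨E⟩²)/(kT)² = (120.265 − 19.7006)/315.098 = 0.3192.

0.3192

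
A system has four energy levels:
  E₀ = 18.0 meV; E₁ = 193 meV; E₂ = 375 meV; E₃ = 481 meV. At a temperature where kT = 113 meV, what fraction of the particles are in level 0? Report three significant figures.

Eᵢ/kT = 0.15929, 1.7080, 3.3186, 4.2566.
Z = Σ e^(−Eᵢ/kT) = e^(−0.15929) + e^(−1.7080) + e^(−3.3186) + e^(−4.2566) = 0.85275 + 0.18123 + 0.036203 + 0.014170 = 1.0844.
P₀ = e^(−E₀/kT) / Z = 0.85275/1.0844 = 0.786.

0.786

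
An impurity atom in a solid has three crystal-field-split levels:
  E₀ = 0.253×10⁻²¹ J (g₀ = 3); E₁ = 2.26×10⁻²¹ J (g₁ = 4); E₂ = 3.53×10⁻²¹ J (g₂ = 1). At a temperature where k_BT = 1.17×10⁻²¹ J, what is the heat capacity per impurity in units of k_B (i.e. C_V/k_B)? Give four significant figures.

0.5482

Eᵢ/kT = 0.216239, 1.93162, 3.01709.
Z = Σ gᵢe^(−Eᵢ/kT) = 3·e^(−0.216239) + 4·e^(−1.93162) + 1·e^(−3.01709) = 2.41663 + 0.579653 + 0.0489434 = 3.04523.
⟨E⟩ = 0.687696, ⟨E²⟩ = 1.22329.
C_V/k_B = (⟨E²⟩ − ⟨E⟩²)/(kT)² = (1.22329 − 0.472926)/1.36890 = 0.5482.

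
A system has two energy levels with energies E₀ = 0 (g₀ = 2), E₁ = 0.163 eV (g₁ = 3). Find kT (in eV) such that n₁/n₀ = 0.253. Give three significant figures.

0.0916 eV

n₁/n₀ = (g₁/g₀) exp[−(E₁−E₀)/kT] = 0.253.
⇒ (E₁−E₀)/kT = ln((3/2)/0.253) = ln(5.9289) = 1.7798.
kT = 0.163 eV / 1.7798 = 0.0916 eV.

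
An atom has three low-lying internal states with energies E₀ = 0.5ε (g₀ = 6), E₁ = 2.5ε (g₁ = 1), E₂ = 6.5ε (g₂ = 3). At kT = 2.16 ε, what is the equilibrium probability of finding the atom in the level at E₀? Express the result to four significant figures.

0.9115

Eᵢ/kT = 0.231481, 1.15741, 3.00926.
Z = Σ gᵢe^(−Eᵢ/kT) = 6·e^(−0.231481) + 1·e^(−1.15741) + 3·e^(−3.00926) = 4.76015 + 0.314299 + 0.147985 = 5.22243.
P₀ = g₀ e^(−E₀/kT) / Z = 4.76015/5.22243 = 0.9115.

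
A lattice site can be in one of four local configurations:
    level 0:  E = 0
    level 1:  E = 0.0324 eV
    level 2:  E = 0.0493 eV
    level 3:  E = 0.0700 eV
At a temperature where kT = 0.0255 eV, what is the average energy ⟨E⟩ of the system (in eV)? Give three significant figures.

0.0139 eV

Eᵢ/kT = 0, 1.2706, 1.9333, 2.7451.
Z = Σ e^(−Eᵢ/kT) = e^(−0) + e^(−1.2706) + e^(−1.9333) + e^(−2.7451) = 1.0000 + 0.28066 + 0.14467 + 0.064242 = 1.4896.
⟨E⟩ = Σ Eᵢ e^(−Eᵢ/kT) / Z = (0·1.0000 + 0.0324·0.28066 + 0.0493·0.14467 + 0.0700·0.064242) / 1.4896 = 0.0139 eV.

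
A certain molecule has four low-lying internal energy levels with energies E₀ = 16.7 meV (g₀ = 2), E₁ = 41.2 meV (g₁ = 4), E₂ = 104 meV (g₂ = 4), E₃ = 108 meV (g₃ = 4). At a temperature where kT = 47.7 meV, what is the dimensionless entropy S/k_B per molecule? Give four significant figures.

Eᵢ/kT = 0.350105, 0.863732, 2.18029, 2.26415.
Z = Σ gᵢe^(−Eᵢ/kT) = 2·e^(−0.350105) + 4·e^(−0.863732) + 4·e^(−2.18029) + 4·e^(−2.26415) = 1.40923 + 1.68634 + 0.452035 + 0.415673 = 3.96328.
⟨E⟩ = Σ EᵢPᵢ = 46.6572 meV.
S/k_B = ln Z + ⟨E⟩/kT = ln(3.96328) + 46.6572/47.7 = 1.37707 + 0.978138 = 2.355.

2.355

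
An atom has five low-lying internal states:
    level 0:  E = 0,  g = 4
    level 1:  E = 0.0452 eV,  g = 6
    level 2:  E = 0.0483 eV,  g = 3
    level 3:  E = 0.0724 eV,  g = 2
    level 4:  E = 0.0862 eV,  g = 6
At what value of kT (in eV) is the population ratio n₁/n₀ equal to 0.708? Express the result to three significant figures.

0.0602 eV

n₁/n₀ = (g₁/g₀) exp[−(E₁−E₀)/kT] = 0.708.
⇒ (E₁−E₀)/kT = ln((6/4)/0.708) = ln(2.1186) = 0.75076.
kT = 0.0452 eV / 0.75076 = 0.0602 eV.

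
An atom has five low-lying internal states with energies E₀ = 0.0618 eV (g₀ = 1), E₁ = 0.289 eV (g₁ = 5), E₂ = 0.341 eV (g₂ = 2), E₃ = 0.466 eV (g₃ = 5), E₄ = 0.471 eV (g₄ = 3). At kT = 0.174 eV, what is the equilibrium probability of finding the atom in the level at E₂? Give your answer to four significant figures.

0.1138

Eᵢ/kT = 0.355172, 1.66092, 1.95977, 2.67816, 2.70690.
Z = Σ gᵢe^(−Eᵢ/kT) = 1·e^(−0.355172) + 5·e^(−1.66092) + 2·e^(−1.95977) + 5·e^(−2.67816) + 3·e^(−2.70690) = 0.701053 + 0.949821 + 0.281782 + 0.343447 + 0.200230 = 2.47633.
P₂ = g₂ e^(−E₂/kT) / Z = 0.281782/2.47633 = 0.1138.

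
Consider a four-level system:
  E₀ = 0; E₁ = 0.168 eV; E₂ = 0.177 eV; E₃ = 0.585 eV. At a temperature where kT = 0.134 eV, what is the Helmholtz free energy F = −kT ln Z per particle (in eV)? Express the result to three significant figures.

-0.0600 eV

Eᵢ/kT = 0, 1.2537, 1.3209, 4.3657.
Z = Σ e^(−Eᵢ/kT) = e^(−0) + e^(−1.2537) + e^(−1.3209) + e^(−4.3657) = 1.0000 + 0.28545 + 0.26689 + 0.012706 = 1.5650.
F = −kT ln Z = −0.134 × ln(1.5650) = −0.134 × 0.44789 = -0.0600 eV.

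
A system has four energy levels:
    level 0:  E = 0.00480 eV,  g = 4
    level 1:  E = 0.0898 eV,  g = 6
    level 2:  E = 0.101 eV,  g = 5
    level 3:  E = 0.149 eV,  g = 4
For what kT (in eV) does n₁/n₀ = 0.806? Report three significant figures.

n₁/n₀ = (g₁/g₀) exp[−(E₁−E₀)/kT] = 0.806.
⇒ (E₁−E₀)/kT = ln((6/4)/0.806) = ln(1.8610) = 0.62111.
kT = 0.08500 eV / 0.62111 = 0.137 eV.

0.137 eV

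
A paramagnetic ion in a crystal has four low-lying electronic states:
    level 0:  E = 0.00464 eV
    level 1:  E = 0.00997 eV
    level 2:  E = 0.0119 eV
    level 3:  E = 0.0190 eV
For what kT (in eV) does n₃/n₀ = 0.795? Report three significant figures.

0.0626 eV

n₃/n₀ = exp[−(E₃−E₀)/kT] = 0.795.
⇒ (E₃−E₀)/kT = ln(1/0.795) = ln(1.2579) = 0.22944.
kT = 0.01436 eV / 0.22944 = 0.0626 eV.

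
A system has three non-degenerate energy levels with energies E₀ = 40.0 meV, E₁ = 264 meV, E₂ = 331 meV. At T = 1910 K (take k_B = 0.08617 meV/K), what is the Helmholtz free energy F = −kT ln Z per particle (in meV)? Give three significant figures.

-18.5 meV

k_BT = 0.08617 × 1910 K = 164.58 meV.
Eᵢ/kT = 0.24304, 1.6041, 2.0112.
Z = Σ e^(−Eᵢ/kT) = e^(−0.24304) + e^(−1.6041) + e^(−2.0112) = 0.78424 + 0.20107 + 0.13383 = 1.1191.
F = −kT ln Z = −164.58 × ln(1.1191) = −164.58 × 0.11252 = -18.5 meV.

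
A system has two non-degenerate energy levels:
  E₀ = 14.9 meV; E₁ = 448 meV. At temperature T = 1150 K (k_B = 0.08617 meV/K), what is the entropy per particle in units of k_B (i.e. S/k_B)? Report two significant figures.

0.067

k_BT = 0.08617 × 1150 K = 99.10 meV.
Eᵢ/kT = 0.1504, 4.521.
Z = Σ e^(−Eᵢ/kT) = e^(−0.1504) + e^(−4.521) = 0.8604 + 0.01088 = 0.8713.
⟨E⟩ = Σ EᵢPᵢ = 20.31 meV.
S/k_B = ln Z + ⟨E⟩/kT = ln(0.8713) + 20.31/99.10 = -0.1378 + 0.2049 = 0.067.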